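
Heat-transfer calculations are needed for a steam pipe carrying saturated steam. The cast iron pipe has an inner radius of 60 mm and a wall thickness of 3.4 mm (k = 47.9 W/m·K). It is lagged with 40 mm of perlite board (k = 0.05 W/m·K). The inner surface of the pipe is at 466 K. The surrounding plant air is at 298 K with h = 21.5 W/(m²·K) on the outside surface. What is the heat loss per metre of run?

Treating each annulus and film as a series resistance:
R_cast iron pipe wall = ln(63.4/60)/(2π×47.9×1) = 1.831×10^-4 K/W
R_perlite board = ln(103.4/63.4)/(2π×0.05×1) = 1.557 K/W
R_outer film = 1/(h_o·2πr_oL) = 1/(21.5×2π×0.1034×1) = 0.07159 K/W
R_total = 1.629 K/W
Q = ΔT/R_total = 168/1.629

q′ ≈ 103 W/m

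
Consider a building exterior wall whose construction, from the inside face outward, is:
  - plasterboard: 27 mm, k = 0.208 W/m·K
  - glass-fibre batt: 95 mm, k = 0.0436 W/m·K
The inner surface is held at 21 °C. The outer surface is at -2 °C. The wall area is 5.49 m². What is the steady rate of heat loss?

Q ≈ 54.7 W

Thermal resistances in series:
R_plasterboard = L/(kA) = 0.027/(0.208×5.49) = 0.02364 K/W
R_glass-fibre batt = L/(kA) = 0.095/(0.0436×5.49) = 0.3969 K/W
R_total = 0.4205 K/W
Q = ΔT / R_total = 23 / 0.4205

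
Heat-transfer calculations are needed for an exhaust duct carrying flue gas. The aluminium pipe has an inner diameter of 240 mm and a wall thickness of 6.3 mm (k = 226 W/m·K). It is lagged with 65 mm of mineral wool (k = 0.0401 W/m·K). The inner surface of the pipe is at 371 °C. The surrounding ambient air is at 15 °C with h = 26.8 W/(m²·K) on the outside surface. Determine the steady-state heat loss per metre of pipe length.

Radial resistances (cylindrical: R_cond = ln(r_o/r_i)/(2πkL), R_conv = 1/(h·2πrL)):
R_aluminium pipe wall = ln(126.3/120)/(2π×226×1) = 3.603×10^-5 K/W
R_mineral wool = ln(191.3/126.3)/(2π×0.0401×1) = 1.648 K/W
R_outer film = 1/(h_o·2πr_oL) = 1/(26.8×2π×0.1913×1) = 0.03104 K/W
R_total = 1.679 K/W
Q = ΔT/R_total = 356/1.679

q′ ≈ 212 W/m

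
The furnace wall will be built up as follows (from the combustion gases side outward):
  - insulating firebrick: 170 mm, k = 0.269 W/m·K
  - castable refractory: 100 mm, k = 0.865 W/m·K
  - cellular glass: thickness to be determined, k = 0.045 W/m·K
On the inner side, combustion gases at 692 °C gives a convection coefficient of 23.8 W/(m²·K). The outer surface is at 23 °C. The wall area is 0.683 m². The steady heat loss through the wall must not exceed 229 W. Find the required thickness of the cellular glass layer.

Thermal resistances in series:
R_inner film = 1/(h_i·A) = 1/(23.8×0.683) = 0.06152 K/W
R_insulating firebrick = L/(kA) = 0.17/(0.269×0.683) = 0.9253 K/W
R_castable refractory = L/(kA) = 0.1/(0.865×0.683) = 0.1693 K/W
Sum of the known resistances R_other = 1.156 K/W
Required total resistance R_tot = ΔT/Q_allow = 669/229 = 2.921 K/W
R_cellular glass = R_tot − R_other = 1.765 K/W
L = R·k·A = 1.765×0.045×0.683

L ≈ 54.3 mm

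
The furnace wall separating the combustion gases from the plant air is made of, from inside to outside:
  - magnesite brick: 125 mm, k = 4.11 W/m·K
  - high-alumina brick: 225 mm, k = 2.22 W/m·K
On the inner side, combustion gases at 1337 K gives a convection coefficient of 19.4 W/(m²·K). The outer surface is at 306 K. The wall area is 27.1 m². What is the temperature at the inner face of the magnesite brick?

T ≈ 1050 K

Using the resistance-network approach (series):
R_inner film = 1/(h_i·A) = 1/(19.4×27.1) = 0.001902 K/W
R_magnesite brick = L/(kA) = 0.125/(4.11×27.1) = 0.001122 K/W
R_high-alumina brick = L/(kA) = 0.225/(2.22×27.1) = 0.00374 K/W
R_total = 0.006764 K/W;  Q = ΔT/R_total = 1031/0.006764 = 152400 W
T_interface = T_inner − Q·ΣR(inner→interface) = 1337 − 152000×0.001902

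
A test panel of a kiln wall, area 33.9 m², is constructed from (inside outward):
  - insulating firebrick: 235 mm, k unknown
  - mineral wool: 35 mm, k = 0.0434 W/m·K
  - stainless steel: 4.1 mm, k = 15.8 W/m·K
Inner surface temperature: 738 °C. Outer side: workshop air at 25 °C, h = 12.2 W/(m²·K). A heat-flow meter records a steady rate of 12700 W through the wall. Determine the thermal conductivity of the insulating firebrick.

Treating each layer as a thermal resistance in series:
R_mineral wool = L/(kA) = 0.035/(0.0434×33.9) = 0.02379 K/W
R_stainless steel = L/(kA) = 0.0041/(15.8×33.9) = 7.655×10^-6 K/W
R_outer film = 1/(h_o·A) = 1/(12.2×33.9) = 0.002418 K/W
Sum of known resistances R_other = 0.02621 K/W
Total R = ΔT/Q = 713/12700 = 0.05614 K/W
R_insulating firebrick = R_total − R_other = 0.02993 K/W
k = L/(R·A) = 0.235/(0.02993×33.9)

k ≈ 0.232 W/(m·K)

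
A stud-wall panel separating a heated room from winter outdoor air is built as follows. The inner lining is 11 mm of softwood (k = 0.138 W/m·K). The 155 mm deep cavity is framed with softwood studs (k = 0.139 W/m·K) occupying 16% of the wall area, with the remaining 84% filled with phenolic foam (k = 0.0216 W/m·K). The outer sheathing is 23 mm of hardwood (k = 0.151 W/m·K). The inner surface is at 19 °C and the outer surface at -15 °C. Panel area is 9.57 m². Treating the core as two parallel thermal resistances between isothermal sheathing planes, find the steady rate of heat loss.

Q ≈ 79.9 W

Sheathing layers in series; stud and cavity paths in parallel between them.
R_inner = 0.011/(0.138×9.57) = 0.008329 K/W
R_stud  = 0.155/(0.139×0.16×9.57) = 0.7283 K/W
R_cav   = 0.155/(0.0216×0.84×9.57) = 0.8927 K/W
1/R_core = 1/R_stud + 1/R_cav → R_core = 0.4011 K/W
R_outer = 0.023/(0.151×9.57) = 0.01592 K/W
R_total = 0.4253 K/W
Q = ΔT/R_total = 34/0.4253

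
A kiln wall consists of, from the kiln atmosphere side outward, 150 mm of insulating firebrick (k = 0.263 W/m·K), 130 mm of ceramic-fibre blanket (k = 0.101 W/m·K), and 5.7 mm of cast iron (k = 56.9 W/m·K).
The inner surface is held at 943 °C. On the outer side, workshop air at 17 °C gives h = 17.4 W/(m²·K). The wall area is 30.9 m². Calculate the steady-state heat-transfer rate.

Using the resistance-network approach (series):
R_insulating firebrick = L/(kA) = 0.15/(0.263×30.9) = 0.01846 K/W
R_ceramic-fibre blanket = L/(kA) = 0.13/(0.101×30.9) = 0.04165 K/W
R_cast iron = L/(kA) = 0.0057/(56.9×30.9) = 3.242×10^-6 K/W
R_outer film = 1/(h_o·A) = 1/(17.4×30.9) = 0.00186 K/W
R_total = 0.06198 K/W
Q = ΔT / R_total = 926 / 0.06198

Q ≈ 14900 W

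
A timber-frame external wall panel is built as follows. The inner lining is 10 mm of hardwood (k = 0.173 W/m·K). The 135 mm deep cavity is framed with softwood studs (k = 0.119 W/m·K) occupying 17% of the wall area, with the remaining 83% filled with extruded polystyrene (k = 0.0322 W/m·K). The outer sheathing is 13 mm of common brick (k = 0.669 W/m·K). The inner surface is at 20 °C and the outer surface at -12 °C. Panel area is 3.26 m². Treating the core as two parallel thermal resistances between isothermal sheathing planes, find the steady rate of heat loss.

Q ≈ 35.3 W

Sheathing layers in series; stud and cavity paths in parallel between them.
R_inner = 0.01/(0.173×3.26) = 0.01773 K/W
R_stud  = 0.135/(0.119×0.17×3.26) = 2.047 K/W
R_cav   = 0.135/(0.0322×0.83×3.26) = 1.549 K/W
1/R_core = 1/R_stud + 1/R_cav → R_core = 0.8819 K/W
R_outer = 0.013/(0.669×3.26) = 0.005961 K/W
R_total = 0.9056 K/W
Q = ΔT/R_total = 32/0.9056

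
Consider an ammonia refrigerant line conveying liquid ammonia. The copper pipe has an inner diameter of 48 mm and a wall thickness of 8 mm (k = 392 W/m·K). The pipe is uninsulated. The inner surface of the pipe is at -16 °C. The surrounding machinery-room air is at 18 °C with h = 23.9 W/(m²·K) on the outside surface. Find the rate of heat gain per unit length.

q′ ≈ 163 W/m

For a radial system each layer contributes R = ln(r_out/r_in)/(2πkL); films add R = 1/(hA).
R_copper pipe wall = ln(32/24)/(2π×392×1) = 1.168×10^-4 K/W
R_outer film = 1/(h_o·2πr_oL) = 1/(23.9×2π×0.032×1) = 0.2081 K/W
R_total = 0.2082 K/W
Q = ΔT/R_total = 34/0.2082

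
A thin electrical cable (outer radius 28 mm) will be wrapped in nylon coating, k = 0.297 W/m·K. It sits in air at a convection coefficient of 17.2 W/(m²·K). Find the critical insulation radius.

r_cr ≈ 17.3 mm

For a cylinder r_cr = k/h = 0.297/17.2
r_cr = 17.3 mm; since the bare radius (28 mm) is above r_cr, any added insulation will reduce heat loss.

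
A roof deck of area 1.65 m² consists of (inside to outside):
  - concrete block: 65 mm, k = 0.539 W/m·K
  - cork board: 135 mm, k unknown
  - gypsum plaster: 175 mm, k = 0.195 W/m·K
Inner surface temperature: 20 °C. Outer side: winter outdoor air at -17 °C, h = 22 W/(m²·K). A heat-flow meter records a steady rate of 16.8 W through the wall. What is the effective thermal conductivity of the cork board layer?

Treating each layer as a thermal resistance in series:
R_concrete block = L/(kA) = 0.065/(0.539×1.65) = 0.07309 K/W
R_gypsum plaster = L/(kA) = 0.175/(0.195×1.65) = 0.5439 K/W
R_outer film = 1/(h_o·A) = 1/(22×1.65) = 0.02755 K/W
Sum of known resistances R_other = 0.6445 K/W
Total R = ΔT/Q = 37/16.8 = 2.202 K/W
R_cork board = R_total − R_other = 1.558 K/W
k = L/(R·A) = 0.135/(1.558×1.65)

k ≈ 0.0525 W/(m·K)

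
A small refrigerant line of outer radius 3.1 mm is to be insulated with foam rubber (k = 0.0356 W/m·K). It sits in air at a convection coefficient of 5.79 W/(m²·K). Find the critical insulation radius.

r_cr ≈ 6.15 mm

For a cylinder r_cr = k/h = 0.0356/5.79
r_cr = 6.15 mm; since the bare radius (3.1 mm) is below r_cr, adding a thin layer of insulation will *increase* heat loss.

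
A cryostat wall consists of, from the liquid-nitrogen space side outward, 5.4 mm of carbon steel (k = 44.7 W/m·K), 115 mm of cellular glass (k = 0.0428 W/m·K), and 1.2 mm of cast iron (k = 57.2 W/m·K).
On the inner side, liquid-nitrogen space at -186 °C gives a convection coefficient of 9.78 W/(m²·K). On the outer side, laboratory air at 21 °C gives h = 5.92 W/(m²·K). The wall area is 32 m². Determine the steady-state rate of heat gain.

Q ≈ 2240 W

Model the wall as resistances in series:
R_inner film = 1/(h_i·A) = 1/(9.78×32) = 0.003195 K/W
R_carbon steel = L/(kA) = 0.0054/(44.7×32) = 3.775×10^-6 K/W
R_cellular glass = L/(kA) = 0.115/(0.0428×32) = 0.08397 K/W
R_cast iron = L/(kA) = 0.0012/(57.2×32) = 6.556×10^-7 K/W
R_outer film = 1/(h_o·A) = 1/(5.92×32) = 0.005279 K/W
R_total = 0.09244 K/W
Q = ΔT / R_total = 207 / 0.09244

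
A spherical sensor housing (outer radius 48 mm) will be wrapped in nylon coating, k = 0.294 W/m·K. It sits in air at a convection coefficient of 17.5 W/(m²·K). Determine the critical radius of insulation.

For a sphere r_cr = 2k/h = 2×0.294/17.5
r_cr = 33.6 mm; since the bare radius (48 mm) is above r_cr, any added insulation will reduce heat loss.

r_cr ≈ 33.6 mm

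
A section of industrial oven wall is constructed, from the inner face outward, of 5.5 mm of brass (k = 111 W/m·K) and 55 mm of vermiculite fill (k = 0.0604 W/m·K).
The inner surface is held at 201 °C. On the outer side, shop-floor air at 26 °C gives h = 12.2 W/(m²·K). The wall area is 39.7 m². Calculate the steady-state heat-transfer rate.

Q ≈ 7000 W

Using the resistance-network approach (series):
R_brass = L/(kA) = 0.0055/(111×39.7) = 1.248×10^-6 K/W
R_vermiculite fill = L/(kA) = 0.055/(0.0604×39.7) = 0.02294 K/W
R_outer film = 1/(h_o·A) = 1/(12.2×39.7) = 0.002065 K/W
R_total = 0.025 K/W
Q = ΔT / R_total = 175 / 0.025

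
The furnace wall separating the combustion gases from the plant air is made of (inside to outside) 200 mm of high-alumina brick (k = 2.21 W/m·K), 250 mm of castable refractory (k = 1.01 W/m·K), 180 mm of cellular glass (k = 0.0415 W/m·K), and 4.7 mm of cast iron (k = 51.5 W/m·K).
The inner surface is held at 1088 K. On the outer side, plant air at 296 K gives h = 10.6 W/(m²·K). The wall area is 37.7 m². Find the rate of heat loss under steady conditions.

Q ≈ 6260 W

Model the wall as resistances in series:
R_high-alumina brick = L/(kA) = 0.2/(2.21×37.7) = 0.0024 K/W
R_castable refractory = L/(kA) = 0.25/(1.01×37.7) = 0.006566 K/W
R_cellular glass = L/(kA) = 0.18/(0.0415×37.7) = 0.115 K/W
R_cast iron = L/(kA) = 0.0047/(51.5×37.7) = 2.421×10^-6 K/W
R_outer film = 1/(h_o·A) = 1/(10.6×37.7) = 0.002502 K/W
R_total = 0.1265 K/W
Q = ΔT / R_total = 792 / 0.1265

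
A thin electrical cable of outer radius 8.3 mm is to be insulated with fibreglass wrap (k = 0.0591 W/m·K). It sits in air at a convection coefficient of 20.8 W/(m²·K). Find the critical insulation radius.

r_cr ≈ 2.84 mm

For a cylinder r_cr = k/h = 0.0591/20.8
r_cr = 2.84 mm; since the bare radius (8.3 mm) is above r_cr, any added insulation will reduce heat loss.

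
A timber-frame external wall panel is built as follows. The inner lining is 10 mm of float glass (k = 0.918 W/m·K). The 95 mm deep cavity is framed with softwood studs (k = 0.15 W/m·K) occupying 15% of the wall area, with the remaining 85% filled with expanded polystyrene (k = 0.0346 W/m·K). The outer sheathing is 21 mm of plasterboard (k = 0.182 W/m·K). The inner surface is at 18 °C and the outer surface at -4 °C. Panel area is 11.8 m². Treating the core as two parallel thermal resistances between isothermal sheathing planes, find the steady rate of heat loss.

Sheathing layers in series; stud and cavity paths in parallel between them.
R_inner = 0.01/(0.918×11.8) = 9.232×10^-4 K/W
R_stud  = 0.095/(0.15×0.15×11.8) = 0.3578 K/W
R_cav   = 0.095/(0.0346×0.85×11.8) = 0.2737 K/W
1/R_core = 1/R_stud + 1/R_cav → R_core = 0.1551 K/W
R_outer = 0.021/(0.182×11.8) = 0.009778 K/W
R_total = 0.1658 K/W
Q = ΔT/R_total = 22/0.1658

Q ≈ 133 W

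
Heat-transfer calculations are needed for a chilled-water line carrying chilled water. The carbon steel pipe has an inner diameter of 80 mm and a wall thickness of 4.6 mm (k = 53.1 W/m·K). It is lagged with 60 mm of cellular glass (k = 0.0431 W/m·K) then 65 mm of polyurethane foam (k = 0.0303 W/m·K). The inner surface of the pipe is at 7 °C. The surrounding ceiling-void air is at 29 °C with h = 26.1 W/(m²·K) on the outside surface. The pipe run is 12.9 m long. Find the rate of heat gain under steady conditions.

Cylindrical conduction, so R = ln(r₂/r₁)/(2πkL) per layer, in series:
R_carbon steel pipe wall = ln(44.6/40)/(2π×53.1×12.9) = 2.529×10^-5 K/W
R_cellular glass = ln(104.6/44.6)/(2π×0.0431×12.9) = 0.244 K/W
R_polyurethane foam = ln(169.6/104.6)/(2π×0.0303×12.9) = 0.1968 K/W
R_outer film = 1/(h_o·2πr_oL) = 1/(26.1×2π×0.1696×12.9) = 0.002787 K/W
R_total = 0.4436 K/W
Q = ΔT/R_total = 22/0.4436

Q ≈ 49.6 W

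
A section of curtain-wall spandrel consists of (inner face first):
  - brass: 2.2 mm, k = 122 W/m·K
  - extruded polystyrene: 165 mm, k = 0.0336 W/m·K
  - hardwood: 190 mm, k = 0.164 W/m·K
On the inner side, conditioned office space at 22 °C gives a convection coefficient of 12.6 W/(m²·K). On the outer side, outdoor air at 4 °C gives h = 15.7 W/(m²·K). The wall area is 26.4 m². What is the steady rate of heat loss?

Q ≈ 76.5 W

Treating each layer as a thermal resistance in series:
R_inner film = 1/(h_i·A) = 1/(12.6×26.4) = 0.003006 K/W
R_brass = L/(kA) = 0.0022/(122×26.4) = 6.831×10^-7 K/W
R_extruded polystyrene = L/(kA) = 0.165/(0.0336×26.4) = 0.186 K/W
R_hardwood = L/(kA) = 0.19/(0.164×26.4) = 0.04388 K/W
R_outer film = 1/(h_o·A) = 1/(15.7×26.4) = 0.002413 K/W
R_total = 0.2353 K/W
Q = ΔT / R_total = 18 / 0.2353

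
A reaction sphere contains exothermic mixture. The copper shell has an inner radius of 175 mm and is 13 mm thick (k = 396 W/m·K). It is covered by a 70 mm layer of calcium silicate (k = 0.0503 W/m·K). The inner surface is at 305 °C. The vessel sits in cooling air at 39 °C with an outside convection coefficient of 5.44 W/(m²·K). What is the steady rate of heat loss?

Q ≈ 106 W

Each spherical layer contributes R = (1/r_i − 1/r_o)/(4πk):
R_copper shell = (1/0.175 − 1/0.188)/(4π×396) = 7.94×10^-5 K/W
R_calcium silicate = (1/0.188 − 1/0.258)/(4π×0.0503) = 2.283 K/W
R_outer film = 1/(h·4πr_o²) = 1/(5.44×4π×0.258²) = 0.2198 K/W
R_total = 2.503 K/W
Q = ΔT/R_total = 266/2.503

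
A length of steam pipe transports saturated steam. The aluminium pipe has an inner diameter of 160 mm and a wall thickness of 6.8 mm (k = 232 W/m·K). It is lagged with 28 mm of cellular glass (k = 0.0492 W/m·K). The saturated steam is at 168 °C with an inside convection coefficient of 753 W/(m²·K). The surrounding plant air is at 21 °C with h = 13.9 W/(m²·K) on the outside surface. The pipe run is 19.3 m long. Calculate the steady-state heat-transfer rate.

Q ≈ 2820 W

Per-layer cylindrical resistances, series-summed:
R_inner film = 1/(h_i·2πr₁L) = 1/(753×2π×0.08×19.3) = 1.369×10^-4 K/W
R_aluminium pipe wall = ln(86.8/80)/(2π×232×19.3) = 2.9×10^-6 K/W
R_cellular glass = ln(114.8/86.8)/(2π×0.0492×19.3) = 0.04686 K/W
R_outer film = 1/(h_o·2πr_oL) = 1/(13.9×2π×0.1148×19.3) = 0.005168 K/W
R_total = 0.05217 K/W
Q = ΔT/R_total = 147/0.05217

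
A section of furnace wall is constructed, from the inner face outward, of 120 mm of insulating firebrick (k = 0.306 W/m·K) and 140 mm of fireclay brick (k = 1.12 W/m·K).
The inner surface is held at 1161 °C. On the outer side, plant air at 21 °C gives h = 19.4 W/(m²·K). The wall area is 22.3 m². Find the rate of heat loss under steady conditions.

Thermal resistances in series:
R_insulating firebrick = L/(kA) = 0.12/(0.306×22.3) = 0.01759 K/W
R_fireclay brick = L/(kA) = 0.14/(1.12×22.3) = 0.005605 K/W
R_outer film = 1/(h_o·A) = 1/(19.4×22.3) = 0.002311 K/W
R_total = 0.0255 K/W
Q = ΔT / R_total = 1140 / 0.0255

Q ≈ 44700 W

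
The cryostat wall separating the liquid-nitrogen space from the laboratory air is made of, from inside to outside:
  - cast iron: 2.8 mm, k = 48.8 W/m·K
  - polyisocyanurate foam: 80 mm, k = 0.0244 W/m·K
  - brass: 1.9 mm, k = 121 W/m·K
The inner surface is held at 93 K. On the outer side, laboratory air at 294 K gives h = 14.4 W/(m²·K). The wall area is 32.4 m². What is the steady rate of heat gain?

Q ≈ 1950 W

Series thermal resistances:
R_cast iron = L/(kA) = 0.0028/(48.8×32.4) = 1.771×10^-6 K/W
R_polyisocyanurate foam = L/(kA) = 0.08/(0.0244×32.4) = 0.1012 K/W
R_brass = L/(kA) = 0.0019/(121×32.4) = 4.846×10^-7 K/W
R_outer film = 1/(h_o·A) = 1/(14.4×32.4) = 0.002143 K/W
R_total = 0.1033 K/W
Q = ΔT / R_total = 201 / 0.1033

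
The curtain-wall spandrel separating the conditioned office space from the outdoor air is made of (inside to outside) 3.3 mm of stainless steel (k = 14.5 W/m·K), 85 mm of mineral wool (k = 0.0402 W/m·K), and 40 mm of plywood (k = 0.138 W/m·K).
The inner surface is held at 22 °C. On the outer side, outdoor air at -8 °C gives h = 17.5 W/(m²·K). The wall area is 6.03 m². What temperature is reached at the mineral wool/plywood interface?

Thermal resistances in series:
R_stainless steel = L/(kA) = 0.0033/(14.5×6.03) = 3.774×10^-5 K/W
R_mineral wool = L/(kA) = 0.085/(0.0402×6.03) = 0.3507 K/W
R_plywood = L/(kA) = 0.04/(0.138×6.03) = 0.04807 K/W
R_outer film = 1/(h_o·A) = 1/(17.5×6.03) = 0.009476 K/W
R_total = 0.4082 K/W;  Q = ΔT/R_total = 30/0.4082 = 73.49 W
T_interface = T_inner − Q·ΣR(inner→interface) = 22 − 73.5×0.3507

T ≈ -3.77 °C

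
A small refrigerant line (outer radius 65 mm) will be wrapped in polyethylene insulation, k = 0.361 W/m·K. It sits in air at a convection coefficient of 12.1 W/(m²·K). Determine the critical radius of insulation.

r_cr ≈ 29.8 mm

For a cylinder r_cr = k/h = 0.361/12.1
r_cr = 29.8 mm; since the bare radius (65 mm) is above r_cr, any added insulation will reduce heat loss.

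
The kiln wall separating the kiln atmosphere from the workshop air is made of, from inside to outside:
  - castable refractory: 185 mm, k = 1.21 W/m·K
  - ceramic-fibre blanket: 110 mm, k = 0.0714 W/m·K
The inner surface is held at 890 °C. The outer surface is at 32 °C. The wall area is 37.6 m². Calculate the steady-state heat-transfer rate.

Q ≈ 19000 W

Using the resistance-network approach (series):
R_castable refractory = L/(kA) = 0.185/(1.21×37.6) = 0.004066 K/W
R_ceramic-fibre blanket = L/(kA) = 0.11/(0.0714×37.6) = 0.04097 K/W
R_total = 0.04504 K/W
Q = ΔT / R_total = 858 / 0.04504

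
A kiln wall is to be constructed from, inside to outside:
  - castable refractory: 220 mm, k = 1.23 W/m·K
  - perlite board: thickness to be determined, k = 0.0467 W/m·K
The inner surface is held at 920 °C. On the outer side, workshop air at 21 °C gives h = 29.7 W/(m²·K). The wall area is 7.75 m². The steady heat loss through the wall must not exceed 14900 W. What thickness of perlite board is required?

Series thermal resistances:
R_castable refractory = L/(kA) = 0.22/(1.23×7.75) = 0.02308 K/W
R_outer film = 1/(h_o·A) = 1/(29.7×7.75) = 0.004345 K/W
Sum of the known resistances R_other = 0.02742 K/W
Required total resistance R_tot = ΔT/Q_allow = 899/14900 = 0.06034 K/W
R_perlite board = R_tot − R_other = 0.03291 K/W
L = R·k·A = 0.03291×0.0467×7.75

L ≈ 11.9 mm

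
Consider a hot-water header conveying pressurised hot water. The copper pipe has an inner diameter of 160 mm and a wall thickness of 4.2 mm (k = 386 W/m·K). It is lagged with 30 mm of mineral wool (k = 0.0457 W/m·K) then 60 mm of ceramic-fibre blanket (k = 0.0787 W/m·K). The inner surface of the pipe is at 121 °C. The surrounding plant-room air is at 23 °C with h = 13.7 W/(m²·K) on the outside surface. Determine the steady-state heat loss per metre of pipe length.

q′ ≈ 49.4 W/m

Radial resistances (cylindrical: R_cond = ln(r_o/r_i)/(2πkL), R_conv = 1/(h·2πrL)):
R_copper pipe wall = ln(84.2/80)/(2π×386×1) = 2.11×10^-5 K/W
R_mineral wool = ln(114.2/84.2)/(2π×0.0457×1) = 1.061 K/W
R_ceramic-fibre blanket = ln(174.2/114.2)/(2π×0.0787×1) = 0.8539 K/W
R_outer film = 1/(h_o·2πr_oL) = 1/(13.7×2π×0.1742×1) = 0.06669 K/W
R_total = 1.982 K/W
Q = ΔT/R_total = 98/1.982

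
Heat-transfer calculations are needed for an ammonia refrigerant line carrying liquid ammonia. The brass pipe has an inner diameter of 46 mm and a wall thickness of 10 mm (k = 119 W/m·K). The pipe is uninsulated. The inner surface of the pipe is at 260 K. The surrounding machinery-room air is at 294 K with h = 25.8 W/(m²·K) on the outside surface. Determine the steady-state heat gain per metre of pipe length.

Per-layer cylindrical resistances, series-summed:
R_brass pipe wall = ln(33/23)/(2π×119×1) = 4.828×10^-4 K/W
R_outer film = 1/(h_o·2πr_oL) = 1/(25.8×2π×0.033×1) = 0.1869 K/W
R_total = 0.1874 K/W
Q = ΔT/R_total = 34/0.1874

q′ ≈ 181 W/m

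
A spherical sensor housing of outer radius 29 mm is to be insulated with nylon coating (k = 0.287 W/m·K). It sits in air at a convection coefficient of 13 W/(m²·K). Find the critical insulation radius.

For a sphere r_cr = 2k/h = 2×0.287/13
r_cr = 44.2 mm; since the bare radius (29 mm) is below r_cr, adding a thin layer of insulation will *increase* heat loss.

r_cr ≈ 44.2 mm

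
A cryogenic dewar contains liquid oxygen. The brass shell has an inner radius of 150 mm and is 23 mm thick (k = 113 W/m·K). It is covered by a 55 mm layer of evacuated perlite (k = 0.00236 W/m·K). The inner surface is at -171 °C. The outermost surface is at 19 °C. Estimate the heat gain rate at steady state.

Each spherical layer contributes R = (1/r_i − 1/r_o)/(4πk):
R_brass shell = (1/0.15 − 1/0.173)/(4π×113) = 6.242×10^-4 K/W
R_evacuated perlite = (1/0.173 − 1/0.228)/(4π×0.00236) = 47.02 K/W
R_total = 47.02 K/W
Q = ΔT/R_total = 190/47.02

Q ≈ 4.04 W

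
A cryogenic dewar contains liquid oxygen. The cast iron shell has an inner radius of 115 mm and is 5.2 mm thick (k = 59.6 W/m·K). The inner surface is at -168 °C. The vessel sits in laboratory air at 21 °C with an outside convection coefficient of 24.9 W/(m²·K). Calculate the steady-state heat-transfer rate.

Q ≈ 853 W

Each spherical layer contributes R = (1/r_i − 1/r_o)/(4πk):
R_cast iron shell = (1/0.115 − 1/0.1202)/(4π×59.6) = 5.023×10^-4 K/W
R_outer film = 1/(h·4πr_o²) = 1/(24.9×4π×0.1202²) = 0.2212 K/W
R_total = 0.2217 K/W
Q = ΔT/R_total = 189/0.2217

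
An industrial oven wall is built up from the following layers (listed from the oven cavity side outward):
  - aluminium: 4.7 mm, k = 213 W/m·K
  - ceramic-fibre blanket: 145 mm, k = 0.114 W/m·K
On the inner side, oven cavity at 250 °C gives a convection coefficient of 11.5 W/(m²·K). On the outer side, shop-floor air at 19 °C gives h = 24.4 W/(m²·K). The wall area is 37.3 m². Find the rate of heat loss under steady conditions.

Model the wall as resistances in series:
R_inner film = 1/(h_i·A) = 1/(11.5×37.3) = 0.002331 K/W
R_aluminium = L/(kA) = 0.0047/(213×37.3) = 5.916×10^-7 K/W
R_ceramic-fibre blanket = L/(kA) = 0.145/(0.114×37.3) = 0.0341 K/W
R_outer film = 1/(h_o·A) = 1/(24.4×37.3) = 0.001099 K/W
R_total = 0.03753 K/W
Q = ΔT / R_total = 231 / 0.03753

Q ≈ 6150 W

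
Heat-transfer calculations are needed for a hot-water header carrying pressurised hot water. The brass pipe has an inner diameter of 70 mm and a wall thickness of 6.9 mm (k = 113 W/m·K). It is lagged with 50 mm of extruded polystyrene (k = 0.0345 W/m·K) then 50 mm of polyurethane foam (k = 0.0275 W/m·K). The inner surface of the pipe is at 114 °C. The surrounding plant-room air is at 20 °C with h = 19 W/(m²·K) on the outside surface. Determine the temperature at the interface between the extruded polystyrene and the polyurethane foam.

Cylindrical conduction, so R = ln(r₂/r₁)/(2πkL) per layer, in series:
R_brass pipe wall = ln(41.9/35)/(2π×113×1) = 2.534×10^-4 K/W
R_extruded polystyrene = ln(91.9/41.9)/(2π×0.0345×1) = 3.623 K/W
R_polyurethane foam = ln(141.9/91.9)/(2π×0.0275×1) = 2.514 K/W
R_outer film = 1/(h_o·2πr_oL) = 1/(19×2π×0.1419×1) = 0.05903 K/W
R_total = 6.197 K/W
Q = ΔT/R_total = 94/6.197
Q = 15.2 W/m
T_interface = T_inner − Q·ΣR(inner→interface) = 114 − 15.2×3.624

T ≈ 59 °C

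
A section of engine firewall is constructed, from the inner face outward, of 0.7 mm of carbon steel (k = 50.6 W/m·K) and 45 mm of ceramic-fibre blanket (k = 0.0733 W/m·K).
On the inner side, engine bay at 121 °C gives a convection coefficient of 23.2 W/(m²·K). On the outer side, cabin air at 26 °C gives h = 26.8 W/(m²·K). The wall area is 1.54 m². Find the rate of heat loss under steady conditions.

Using the resistance-network approach (series):
R_inner film = 1/(h_i·A) = 1/(23.2×1.54) = 0.02799 K/W
R_carbon steel = L/(kA) = 0.0007/(50.6×1.54) = 8.983×10^-6 K/W
R_ceramic-fibre blanket = L/(kA) = 0.045/(0.0733×1.54) = 0.3986 K/W
R_outer film = 1/(h_o·A) = 1/(26.8×1.54) = 0.02423 K/W
R_total = 0.4509 K/W
Q = ΔT / R_total = 95 / 0.4509

Q ≈ 211 W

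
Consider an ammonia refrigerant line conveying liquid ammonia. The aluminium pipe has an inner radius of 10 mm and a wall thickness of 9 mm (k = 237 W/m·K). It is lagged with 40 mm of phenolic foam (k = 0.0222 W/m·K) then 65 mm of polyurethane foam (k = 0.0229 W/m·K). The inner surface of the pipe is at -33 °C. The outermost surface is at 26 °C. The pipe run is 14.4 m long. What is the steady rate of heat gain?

For a radial system each layer contributes R = ln(r_out/r_in)/(2πkL); films add R = 1/(hA).
R_aluminium pipe wall = ln(19/10)/(2π×237×14.4) = 2.993×10^-5 K/W
R_phenolic foam = ln(59/19)/(2π×0.0222×14.4) = 0.5641 K/W
R_polyurethane foam = ln(124/59)/(2π×0.0229×14.4) = 0.3585 K/W
R_total = 0.9226 K/W
Q = ΔT/R_total = 59/0.9226

Q ≈ 63.9 W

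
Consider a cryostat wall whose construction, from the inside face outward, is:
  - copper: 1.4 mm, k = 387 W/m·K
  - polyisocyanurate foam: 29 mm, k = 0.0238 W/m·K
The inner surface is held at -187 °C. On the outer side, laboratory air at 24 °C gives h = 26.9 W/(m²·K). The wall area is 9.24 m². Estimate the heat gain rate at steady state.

Using the resistance-network approach (series):
R_copper = L/(kA) = 0.0014/(387×9.24) = 3.915×10^-7 K/W
R_polyisocyanurate foam = L/(kA) = 0.029/(0.0238×9.24) = 0.1319 K/W
R_outer film = 1/(h_o·A) = 1/(26.9×9.24) = 0.004023 K/W
R_total = 0.1359 K/W
Q = ΔT / R_total = 211 / 0.1359

Q ≈ 1550 W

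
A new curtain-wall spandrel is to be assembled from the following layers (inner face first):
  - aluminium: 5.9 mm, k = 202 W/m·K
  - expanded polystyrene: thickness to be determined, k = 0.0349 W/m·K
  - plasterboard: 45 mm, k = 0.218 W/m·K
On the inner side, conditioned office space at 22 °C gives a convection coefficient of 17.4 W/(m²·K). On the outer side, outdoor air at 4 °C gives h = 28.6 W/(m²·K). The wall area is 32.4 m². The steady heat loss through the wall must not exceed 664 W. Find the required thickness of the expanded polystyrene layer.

L ≈ 20.2 mm

Model the wall as resistances in series:
R_inner film = 1/(h_i·A) = 1/(17.4×32.4) = 0.001774 K/W
R_aluminium = L/(kA) = 0.0059/(202×32.4) = 9.015×10^-7 K/W
R_plasterboard = L/(kA) = 0.045/(0.218×32.4) = 0.006371 K/W
R_outer film = 1/(h_o·A) = 1/(28.6×32.4) = 0.001079 K/W
Sum of the known resistances R_other = 0.009225 K/W
Required total resistance R_tot = ΔT/Q_allow = 18/664 = 0.02711 K/W
R_expanded polystyrene = R_tot − R_other = 0.01788 K/W
L = R·k·A = 0.01788×0.0349×32.4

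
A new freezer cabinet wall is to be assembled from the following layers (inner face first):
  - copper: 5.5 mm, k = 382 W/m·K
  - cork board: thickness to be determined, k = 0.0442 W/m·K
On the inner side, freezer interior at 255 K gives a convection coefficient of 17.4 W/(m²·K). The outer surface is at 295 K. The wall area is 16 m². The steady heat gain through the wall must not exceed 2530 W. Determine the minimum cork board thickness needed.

Thermal resistances in series:
R_inner film = 1/(h_i·A) = 1/(17.4×16) = 0.003592 K/W
R_copper = L/(kA) = 0.0055/(382×16) = 8.999×10^-7 K/W
Sum of the known resistances R_other = 0.003593 K/W
Required total resistance R_tot = ΔT/Q_allow = 40/2530 = 0.01581 K/W
R_cork board = R_tot − R_other = 0.01222 K/W
L = R·k·A = 0.01222×0.0442×16

L ≈ 8.64 mm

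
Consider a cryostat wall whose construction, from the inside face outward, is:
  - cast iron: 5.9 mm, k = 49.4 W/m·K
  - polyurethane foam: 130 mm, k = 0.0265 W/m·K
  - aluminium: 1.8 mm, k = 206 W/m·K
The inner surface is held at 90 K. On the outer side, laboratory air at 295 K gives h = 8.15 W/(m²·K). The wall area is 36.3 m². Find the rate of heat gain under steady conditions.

Using the resistance-network approach (series):
R_cast iron = L/(kA) = 0.0059/(49.4×36.3) = 3.29×10^-6 K/W
R_polyurethane foam = L/(kA) = 0.13/(0.0265×36.3) = 0.1351 K/W
R_aluminium = L/(kA) = 0.0018/(206×36.3) = 2.407×10^-7 K/W
R_outer film = 1/(h_o·A) = 1/(8.15×36.3) = 0.00338 K/W
R_total = 0.1385 K/W
Q = ΔT / R_total = 205 / 0.1385

Q ≈ 1480 W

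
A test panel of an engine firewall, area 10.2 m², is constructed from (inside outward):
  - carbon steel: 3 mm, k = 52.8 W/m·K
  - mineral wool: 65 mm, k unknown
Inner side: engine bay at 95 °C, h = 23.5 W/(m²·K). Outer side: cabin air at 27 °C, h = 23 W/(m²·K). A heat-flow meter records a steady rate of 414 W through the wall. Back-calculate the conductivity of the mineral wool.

Series thermal resistances:
R_inner film = 1/(h_i·A) = 1/(23.5×10.2) = 0.004172 K/W
R_carbon steel = L/(kA) = 0.003/(52.8×10.2) = 5.57×10^-6 K/W
R_outer film = 1/(h_o·A) = 1/(23×10.2) = 0.004263 K/W
Sum of known resistances R_other = 0.00844 K/W
Total R = ΔT/Q = 68/414 = 0.1643 K/W
R_mineral wool = R_total − R_other = 0.1558 K/W
k = L/(R·A) = 0.065/(0.1558×10.2)

k ≈ 0.0409 W/(m·K)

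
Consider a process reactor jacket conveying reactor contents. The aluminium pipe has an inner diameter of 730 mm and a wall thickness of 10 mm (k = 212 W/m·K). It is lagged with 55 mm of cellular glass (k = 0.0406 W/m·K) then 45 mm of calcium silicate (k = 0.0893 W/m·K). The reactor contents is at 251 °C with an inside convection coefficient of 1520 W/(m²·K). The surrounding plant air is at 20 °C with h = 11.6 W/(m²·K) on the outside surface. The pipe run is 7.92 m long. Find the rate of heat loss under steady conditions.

Q ≈ 2460 W

Per-layer cylindrical resistances, series-summed:
R_inner film = 1/(h_i·2πr₁L) = 1/(1520×2π×0.365×7.92) = 3.622×10^-5 K/W
R_aluminium pipe wall = ln(375/365)/(2π×212×7.92) = 2.562×10^-6 K/W
R_cellular glass = ln(430/375)/(2π×0.0406×7.92) = 0.06774 K/W
R_calcium silicate = ln(475/430)/(2π×0.0893×7.92) = 0.0224 K/W
R_outer film = 1/(h_o·2πr_oL) = 1/(11.6×2π×0.475×7.92) = 0.003647 K/W
R_total = 0.09382 K/W
Q = ΔT/R_total = 231/0.09382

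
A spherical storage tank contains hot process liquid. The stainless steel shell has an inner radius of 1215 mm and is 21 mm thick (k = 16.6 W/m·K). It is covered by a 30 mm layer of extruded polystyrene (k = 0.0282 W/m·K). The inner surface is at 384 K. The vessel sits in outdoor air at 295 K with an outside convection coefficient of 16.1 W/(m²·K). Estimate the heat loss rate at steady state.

Q ≈ 1550 W

For a spherical shell R = (1/r₁ − 1/r₂)/(4πk); film R = 1/(h·4πr²). In series:
R_stainless steel shell = (1/1.215 − 1/1.236)/(4π×16.6) = 6.704×10^-5 K/W
R_extruded polystyrene = (1/1.236 − 1/1.266)/(4π×0.0282) = 0.0541 K/W
R_outer film = 1/(h·4πr_o²) = 1/(16.1×4π×1.266²) = 0.003084 K/W
R_total = 0.05725 K/W
Q = ΔT/R_total = 89/0.05725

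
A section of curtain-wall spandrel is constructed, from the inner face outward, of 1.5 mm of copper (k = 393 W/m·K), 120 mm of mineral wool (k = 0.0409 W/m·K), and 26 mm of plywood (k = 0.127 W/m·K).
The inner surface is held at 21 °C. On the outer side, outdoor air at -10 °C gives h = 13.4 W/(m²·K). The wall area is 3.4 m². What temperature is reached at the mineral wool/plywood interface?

Series thermal resistances:
R_copper = L/(kA) = 0.0015/(393×3.4) = 1.123×10^-6 K/W
R_mineral wool = L/(kA) = 0.12/(0.0409×3.4) = 0.8629 K/W
R_plywood = L/(kA) = 0.026/(0.127×3.4) = 0.06021 K/W
R_outer film = 1/(h_o·A) = 1/(13.4×3.4) = 0.02195 K/W
R_total = 0.9451 K/W;  Q = ΔT/R_total = 31/0.9451 = 32.8 W
T_interface = T_inner − Q·ΣR(inner→interface) = 21 − 32.8×0.8629

T ≈ -7.31 °C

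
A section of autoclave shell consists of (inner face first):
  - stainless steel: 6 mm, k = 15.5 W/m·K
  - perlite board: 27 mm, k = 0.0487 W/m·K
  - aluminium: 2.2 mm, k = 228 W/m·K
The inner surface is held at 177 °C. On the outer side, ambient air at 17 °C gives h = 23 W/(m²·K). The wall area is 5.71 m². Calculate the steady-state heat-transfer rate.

Q ≈ 1530 W

Using the resistance-network approach (series):
R_stainless steel = L/(kA) = 0.006/(15.5×5.71) = 6.779×10^-5 K/W
R_perlite board = L/(kA) = 0.027/(0.0487×5.71) = 0.0971 K/W
R_aluminium = L/(kA) = 0.0022/(228×5.71) = 1.69×10^-6 K/W
R_outer film = 1/(h_o·A) = 1/(23×5.71) = 0.007614 K/W
R_total = 0.1048 K/W
Q = ΔT / R_total = 160 / 0.1048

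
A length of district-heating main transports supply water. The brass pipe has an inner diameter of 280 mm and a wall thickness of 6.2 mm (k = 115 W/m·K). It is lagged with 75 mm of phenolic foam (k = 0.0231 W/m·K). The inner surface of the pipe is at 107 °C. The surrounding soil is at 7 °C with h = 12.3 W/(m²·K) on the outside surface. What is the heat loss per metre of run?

q′ ≈ 34.3 W/m

Treating each annulus and film as a series resistance:
R_brass pipe wall = ln(146.2/140)/(2π×115×1) = 5.997×10^-5 K/W
R_phenolic foam = ln(221.2/146.2)/(2π×0.0231×1) = 2.853 K/W
R_outer film = 1/(h_o·2πr_oL) = 1/(12.3×2π×0.2212×1) = 0.0585 K/W
R_total = 2.912 K/W
Q = ΔT/R_total = 100/2.912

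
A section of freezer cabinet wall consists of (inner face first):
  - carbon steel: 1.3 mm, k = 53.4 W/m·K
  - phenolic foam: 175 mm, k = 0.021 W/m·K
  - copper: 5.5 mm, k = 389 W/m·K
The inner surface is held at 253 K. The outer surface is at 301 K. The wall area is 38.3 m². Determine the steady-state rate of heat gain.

Q ≈ 221 W

Model the wall as resistances in series:
R_carbon steel = L/(kA) = 0.0013/(53.4×38.3) = 6.356×10^-7 K/W
R_phenolic foam = L/(kA) = 0.175/(0.021×38.3) = 0.2176 K/W
R_copper = L/(kA) = 0.0055/(389×38.3) = 3.692×10^-7 K/W
R_total = 0.2176 K/W
Q = ΔT / R_total = 48 / 0.2176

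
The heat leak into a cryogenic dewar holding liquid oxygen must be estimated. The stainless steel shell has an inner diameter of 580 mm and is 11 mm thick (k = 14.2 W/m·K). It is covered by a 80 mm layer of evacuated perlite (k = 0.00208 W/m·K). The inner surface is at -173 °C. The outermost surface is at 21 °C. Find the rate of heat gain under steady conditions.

Radial (spherical) resistances in series:
R_stainless steel shell = (1/0.29 − 1/0.301)/(4π×14.2) = 7.062×10^-4 K/W
R_evacuated perlite = (1/0.301 − 1/0.381)/(4π×0.00208) = 26.69 K/W
R_total = 26.69 K/W
Q = ΔT/R_total = 194/26.69

Q ≈ 7.27 W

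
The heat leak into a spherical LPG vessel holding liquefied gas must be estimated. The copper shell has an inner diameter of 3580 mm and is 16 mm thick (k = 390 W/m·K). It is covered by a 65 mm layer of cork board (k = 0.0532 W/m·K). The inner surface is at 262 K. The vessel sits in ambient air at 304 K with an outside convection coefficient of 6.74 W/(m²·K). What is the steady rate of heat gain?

Spherical conduction: R = (1/r_in − 1/r_out)/(4πk) per layer; series-sum.
R_copper shell = (1/1.79 − 1/1.806)/(4π×390) = 1.01×10^-6 K/W
R_cork board = (1/1.806 − 1/1.871)/(4π×0.0532) = 0.02877 K/W
R_outer film = 1/(h·4πr_o²) = 1/(6.74×4π×1.871²) = 0.003373 K/W
R_total = 0.03215 K/W
Q = ΔT/R_total = 42/0.03215

Q ≈ 1310 W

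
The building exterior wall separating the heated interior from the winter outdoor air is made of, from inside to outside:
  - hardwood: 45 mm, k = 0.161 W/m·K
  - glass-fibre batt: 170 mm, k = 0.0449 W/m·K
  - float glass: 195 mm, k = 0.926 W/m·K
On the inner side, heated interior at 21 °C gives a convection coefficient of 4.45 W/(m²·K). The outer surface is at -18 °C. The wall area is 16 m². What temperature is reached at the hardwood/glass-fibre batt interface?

T ≈ 16.6 °C

Series thermal resistances:
R_inner film = 1/(h_i·A) = 1/(4.45×16) = 0.01404 K/W
R_hardwood = L/(kA) = 0.045/(0.161×16) = 0.01747 K/W
R_glass-fibre batt = L/(kA) = 0.17/(0.0449×16) = 0.2366 K/W
R_float glass = L/(kA) = 0.195/(0.926×16) = 0.01316 K/W
R_total = 0.2813 K/W;  Q = ΔT/R_total = 39/0.2813 = 138.6 W
T_interface = T_inner − Q·ΣR(inner→interface) = 21 − 139×0.03151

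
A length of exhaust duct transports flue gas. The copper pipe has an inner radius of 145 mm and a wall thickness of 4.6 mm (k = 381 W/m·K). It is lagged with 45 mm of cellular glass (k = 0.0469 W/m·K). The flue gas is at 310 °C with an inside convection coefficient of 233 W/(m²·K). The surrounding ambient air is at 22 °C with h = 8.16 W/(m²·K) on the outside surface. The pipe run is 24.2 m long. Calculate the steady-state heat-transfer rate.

Q ≈ 6990 W

For a radial system each layer contributes R = ln(r_out/r_in)/(2πkL); films add R = 1/(hA).
R_inner film = 1/(h_i·2πr₁L) = 1/(233×2π×0.145×24.2) = 1.947×10^-4 K/W
R_copper pipe wall = ln(149.6/145)/(2π×381×24.2) = 5.391×10^-7 K/W
R_cellular glass = ln(194.6/149.6)/(2π×0.0469×24.2) = 0.03688 K/W
R_outer film = 1/(h_o·2πr_oL) = 1/(8.16×2π×0.1946×24.2) = 0.004142 K/W
R_total = 0.04121 K/W
Q = ΔT/R_total = 288/0.04121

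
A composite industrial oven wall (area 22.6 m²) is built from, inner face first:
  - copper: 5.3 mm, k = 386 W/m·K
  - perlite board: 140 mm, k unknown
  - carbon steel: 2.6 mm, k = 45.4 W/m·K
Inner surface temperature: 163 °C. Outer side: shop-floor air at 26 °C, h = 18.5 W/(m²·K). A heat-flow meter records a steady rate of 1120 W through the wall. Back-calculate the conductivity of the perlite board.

Thermal resistances in series:
R_copper = L/(kA) = 0.0053/(386×22.6) = 6.075×10^-7 K/W
R_carbon steel = L/(kA) = 0.0026/(45.4×22.6) = 2.534×10^-6 K/W
R_outer film = 1/(h_o·A) = 1/(18.5×22.6) = 0.002392 K/W
Sum of known resistances R_other = 0.002395 K/W
Total R = ΔT/Q = 137/1120 = 0.1223 K/W
R_perlite board = R_total − R_other = 0.1199 K/W
k = L/(R·A) = 0.14/(0.1199×22.6)

k ≈ 0.0517 W/(m·K)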